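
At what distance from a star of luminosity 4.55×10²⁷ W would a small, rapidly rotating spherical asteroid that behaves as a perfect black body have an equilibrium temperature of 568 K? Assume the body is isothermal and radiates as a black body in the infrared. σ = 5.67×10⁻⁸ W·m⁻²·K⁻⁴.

d ≈ 1.24×10¹¹ m

For an isothermal black-emitting sphere, (1−a)S·πr² = σ·4πr²·T⁴ ⇒ S = 4σT⁴/(1−a).
S = 4·5.67×10⁻⁸·(568)⁴/1.00 = 23610 W/m².
Flux falls as S = L/(4πd²), so d = √(L/(4πS)) = √(4.55×10²⁷/(4π·23610)).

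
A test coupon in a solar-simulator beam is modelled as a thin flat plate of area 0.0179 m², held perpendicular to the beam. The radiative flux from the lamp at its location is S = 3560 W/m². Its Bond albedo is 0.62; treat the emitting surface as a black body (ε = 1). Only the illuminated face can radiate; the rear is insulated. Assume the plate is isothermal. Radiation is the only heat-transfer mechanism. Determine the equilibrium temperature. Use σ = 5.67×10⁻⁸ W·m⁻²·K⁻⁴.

T ≈ 393 K

At equilibrium, absorbed power = emitted power.
Absorbing cross-section = A = 0.01790 m²; emitting surface = A = 0.01790 m² (ratio 1).
(1−a)S·A_cross = εσ·A_surf·T⁴  ⇒  T⁴ = (1−a)S/(1σ).
T⁴ = 0.380·3560/(1·5.67×10⁻⁸) = 2.386×10¹⁰ K⁴.
T = (2.386×10¹⁰)^(1/4).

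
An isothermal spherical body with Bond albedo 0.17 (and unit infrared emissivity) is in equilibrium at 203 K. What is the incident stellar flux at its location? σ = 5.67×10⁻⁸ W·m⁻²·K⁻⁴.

(1−a)S·πr² = σ·4πr²·T⁴ ⇒ S = 4σT⁴/(1−a).
S = 4·5.67×10⁻⁸·1.698×10⁹/0.830.

S ≈ 464 W/m²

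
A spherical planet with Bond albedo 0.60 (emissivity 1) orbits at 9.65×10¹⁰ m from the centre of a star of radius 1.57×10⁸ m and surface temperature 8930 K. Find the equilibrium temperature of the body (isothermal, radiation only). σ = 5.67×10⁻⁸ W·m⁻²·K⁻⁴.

T ≈ 203 K

The star's surface emits σT_*⁴; at distance d the flux is S = σT_*⁴(R_*/d)².
S = 5.67×10⁻⁸·(8930)⁴·(1.57×10⁸/9.65×10¹⁰)² = 954.4 W/m².
For an isothermal sphere T⁴ = (1−a)S/(4σ) = 1.683×10⁹ K⁴.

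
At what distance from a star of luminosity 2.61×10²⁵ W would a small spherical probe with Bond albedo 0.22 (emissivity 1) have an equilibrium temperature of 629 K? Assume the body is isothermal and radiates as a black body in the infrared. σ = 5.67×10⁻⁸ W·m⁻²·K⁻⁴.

d ≈ 6.76×10⁹ m

For an isothermal black-emitting sphere, (1−a)S·πr² = σ·4πr²·T⁴ ⇒ S = 4σT⁴/(1−a).
S = 4·5.67×10⁻⁸·(629)⁴/0.780 = 45510 W/m².
Flux falls as S = L/(4πd²), so d = √(L/(4πS)) = √(2.61×10²⁵/(4π·45510)).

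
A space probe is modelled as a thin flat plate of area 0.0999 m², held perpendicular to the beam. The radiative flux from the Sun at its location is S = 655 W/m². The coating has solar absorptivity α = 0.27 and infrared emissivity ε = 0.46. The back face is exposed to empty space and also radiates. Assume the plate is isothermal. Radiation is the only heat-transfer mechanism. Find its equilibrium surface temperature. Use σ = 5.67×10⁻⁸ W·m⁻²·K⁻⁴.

At equilibrium, absorbed power = emitted power.
Absorbing cross-section = A = 0.09990 m²; emitting surface = 2A = 0.1998 m² (ratio 2).
αS·A_cross = εσ·A_surf·T⁴  ⇒  T⁴ = αS/(ε·2σ).
T⁴ = 0.270·655/(0.46·2·5.67×10⁻⁸) = 3.390×10⁹ K⁴.
T = (3.390×10⁹)^(1/4).

T ≈ 241 K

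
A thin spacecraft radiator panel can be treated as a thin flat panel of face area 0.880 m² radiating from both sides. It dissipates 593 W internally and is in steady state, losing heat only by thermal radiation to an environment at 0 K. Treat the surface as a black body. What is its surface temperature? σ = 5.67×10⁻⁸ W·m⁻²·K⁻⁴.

T ≈ 278 K

Steady state: internal power = radiated power, P = εσA T⁴.
Radiating area A = 2·0.880 = 1.760 m².
T⁴ = P/(εσA) = 593/(1.0·5.67×10⁻⁸·1.760) = 5.942×10⁹ K⁴.
T = (5.942×10⁹)^(1/4).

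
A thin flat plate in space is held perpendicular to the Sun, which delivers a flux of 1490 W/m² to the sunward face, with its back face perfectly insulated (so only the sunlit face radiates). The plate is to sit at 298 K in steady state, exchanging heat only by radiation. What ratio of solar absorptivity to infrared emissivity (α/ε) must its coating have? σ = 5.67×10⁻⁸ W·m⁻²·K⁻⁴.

Balance: αS·A = εσ·1A·T⁴ ⇒ α/ε = σT⁴/S.
α/ε = 5.67×10⁻⁸·(298)⁴/1490 = 5.67×10⁻⁸·7.886×10⁹/1490.

α/ε ≈ 0.300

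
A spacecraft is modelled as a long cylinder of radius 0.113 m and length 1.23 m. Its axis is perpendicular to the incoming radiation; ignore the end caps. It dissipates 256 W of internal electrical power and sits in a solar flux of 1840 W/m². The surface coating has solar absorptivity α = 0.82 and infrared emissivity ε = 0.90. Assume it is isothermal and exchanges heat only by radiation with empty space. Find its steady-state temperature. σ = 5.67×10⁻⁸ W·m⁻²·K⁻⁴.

T ≈ 351 K

At steady state, absorbed solar power + internal power = radiated power.
Absorbed: α·S·A_cross = 0.82·1840·0.2780 = 419.4 W (cross-section 2rL).
Total input = 419.4 + 256 = 675.4 W.
Radiated: εσ·A_surf·T⁴ with A_surf = 2πrL = 0.8733 m².
T⁴ = 675.4/(0.90·5.67×10⁻⁸·0.8733) = 1.516×10¹⁰ K⁴.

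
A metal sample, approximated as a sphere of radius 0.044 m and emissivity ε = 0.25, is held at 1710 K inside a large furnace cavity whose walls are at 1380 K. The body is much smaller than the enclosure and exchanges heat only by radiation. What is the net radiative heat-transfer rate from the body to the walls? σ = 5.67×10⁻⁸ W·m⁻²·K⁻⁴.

For a small grey body in a large enclosure: P_net = εσA(T_body⁴ − T_wall⁴).
A = 4πr² = 0.02433 m²; T_body⁴ − T_wall⁴ = 8.550×10¹² − 3.627×10¹² = 4.924×10¹² K⁴.
|P_net| = 0.25·5.67×10⁻⁸·0.02433·4.924×10¹².

P_net ≈ 1700 W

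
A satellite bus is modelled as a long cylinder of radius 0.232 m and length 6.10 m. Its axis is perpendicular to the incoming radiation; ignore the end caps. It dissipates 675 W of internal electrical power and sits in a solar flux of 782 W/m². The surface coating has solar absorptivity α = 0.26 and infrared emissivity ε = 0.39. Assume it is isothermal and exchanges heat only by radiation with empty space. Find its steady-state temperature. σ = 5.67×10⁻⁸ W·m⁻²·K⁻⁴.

At steady state, absorbed solar power + internal power = radiated power.
Absorbed: α·S·A_cross = 0.26·782·2.830 = 575.5 W (cross-section 2rL).
Total input = 575.5 + 675 = 1250 W.
Radiated: εσ·A_surf·T⁴ with A_surf = 2πrL = 8.892 m².
T⁴ = 1250/(0.39·5.67×10⁻⁸·8.892) = 6.360×10⁹ K⁴.

T ≈ 282 K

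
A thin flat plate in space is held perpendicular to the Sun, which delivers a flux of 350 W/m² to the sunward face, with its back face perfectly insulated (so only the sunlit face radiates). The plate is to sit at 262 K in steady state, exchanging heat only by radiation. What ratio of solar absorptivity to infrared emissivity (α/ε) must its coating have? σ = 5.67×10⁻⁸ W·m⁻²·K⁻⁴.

α/ε ≈ 0.763

Balance: αS·A = εσ·1A·T⁴ ⇒ α/ε = σT⁴/S.
α/ε = 5.67×10⁻⁸·(262)⁴/350 = 5.67×10⁻⁸·4.712×10⁹/350.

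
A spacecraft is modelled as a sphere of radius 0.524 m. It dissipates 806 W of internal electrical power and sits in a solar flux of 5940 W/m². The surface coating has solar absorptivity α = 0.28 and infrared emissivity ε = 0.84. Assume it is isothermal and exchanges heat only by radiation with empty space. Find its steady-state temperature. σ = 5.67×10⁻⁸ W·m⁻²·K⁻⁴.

T ≈ 342 K

At steady state, absorbed solar power + internal power = radiated power.
Absorbed: α·S·A_cross = 0.28·5940·0.8626 = 1435 W (cross-section πr²).
Total input = 1435 + 806 = 2241 W.
Radiated: εσ·A_surf·T⁴ with A_surf = 4πr² = 3.450 m².
T⁴ = 2241/(0.84·5.67×10⁻⁸·3.450) = 1.363×10¹⁰ K⁴.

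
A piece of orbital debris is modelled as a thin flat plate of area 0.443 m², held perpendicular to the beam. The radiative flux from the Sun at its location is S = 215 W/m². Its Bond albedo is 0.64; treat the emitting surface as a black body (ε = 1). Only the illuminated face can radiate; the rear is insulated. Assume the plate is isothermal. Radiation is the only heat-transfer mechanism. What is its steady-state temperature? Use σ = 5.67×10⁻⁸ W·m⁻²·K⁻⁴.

T ≈ 192 K

At equilibrium, absorbed power = emitted power.
Absorbing cross-section = A = 0.4430 m²; emitting surface = A = 0.4430 m² (ratio 1).
(1−a)S·A_cross = εσ·A_surf·T⁴  ⇒  T⁴ = (1−a)S/(1σ).
T⁴ = 0.360·215/(1·5.67×10⁻⁸) = 1.365×10⁹ K⁴.
T = (1.365×10⁹)^(1/4).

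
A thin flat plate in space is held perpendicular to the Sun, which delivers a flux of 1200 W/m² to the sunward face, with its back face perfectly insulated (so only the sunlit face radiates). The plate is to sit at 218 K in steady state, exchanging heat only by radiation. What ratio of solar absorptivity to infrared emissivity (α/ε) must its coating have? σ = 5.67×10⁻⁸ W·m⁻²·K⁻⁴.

α/ε ≈ 0.107

Balance: αS·A = εσ·1A·T⁴ ⇒ α/ε = σT⁴/S.
α/ε = 5.67×10⁻⁸·(218)⁴/1200 = 5.67×10⁻⁸·2.259×10⁹/1200.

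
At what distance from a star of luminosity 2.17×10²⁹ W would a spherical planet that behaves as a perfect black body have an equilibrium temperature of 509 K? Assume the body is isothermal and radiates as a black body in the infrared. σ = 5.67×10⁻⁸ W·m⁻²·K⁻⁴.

For an isothermal black-emitting sphere, (1−a)S·πr² = σ·4πr²·T⁴ ⇒ S = 4σT⁴/(1−a).
S = 4·5.67×10⁻⁸·(509)⁴/1.00 = 15220 W/m².
Flux falls as S = L/(4πd²), so d = √(L/(4πS)) = √(2.17×10²⁹/(4π·15220)).

d ≈ 1.07×10¹² m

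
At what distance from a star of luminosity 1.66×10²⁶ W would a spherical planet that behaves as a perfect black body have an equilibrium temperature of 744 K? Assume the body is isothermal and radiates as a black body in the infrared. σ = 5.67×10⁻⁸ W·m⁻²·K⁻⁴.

d ≈ 1.38×10¹⁰ m

For an isothermal black-emitting sphere, (1−a)S·πr² = σ·4πr²·T⁴ ⇒ S = 4σT⁴/(1−a).
S = 4·5.67×10⁻⁸·(744)⁴/1.00 = 69490 W/m².
Flux falls as S = L/(4πd²), so d = √(L/(4πS)) = √(1.66×10²⁶/(4π·69490)).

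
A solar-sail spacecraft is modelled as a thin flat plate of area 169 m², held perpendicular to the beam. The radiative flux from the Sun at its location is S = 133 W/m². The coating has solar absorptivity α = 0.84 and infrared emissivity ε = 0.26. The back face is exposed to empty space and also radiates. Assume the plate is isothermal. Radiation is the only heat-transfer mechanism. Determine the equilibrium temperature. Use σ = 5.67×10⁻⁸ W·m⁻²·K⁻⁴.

At equilibrium, absorbed power = emitted power.
Absorbing cross-section = A = 169.0 m²; emitting surface = 2A = 338.0 m² (ratio 2).
αS·A_cross = εσ·A_surf·T⁴  ⇒  T⁴ = αS/(ε·2σ).
T⁴ = 0.840·133/(0.26·2·5.67×10⁻⁸) = 3.789×10⁹ K⁴.
T = (3.789×10⁹)^(1/4).

T ≈ 248 K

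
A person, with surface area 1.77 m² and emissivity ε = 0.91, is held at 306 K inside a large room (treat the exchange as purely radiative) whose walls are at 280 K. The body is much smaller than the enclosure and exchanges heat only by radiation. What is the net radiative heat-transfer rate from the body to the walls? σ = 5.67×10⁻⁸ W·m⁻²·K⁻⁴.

P_net ≈ 239 W

For a small grey body in a large enclosure: P_net = εσA(T_body⁴ − T_wall⁴).
A = 1.77 m²; T_body⁴ − T_wall⁴ = 8.768×10⁹ − 6.147×10⁹ = 2.621×10⁹ K⁴.
|P_net| = 0.91·5.67×10⁻⁸·1.770·2.621×10⁹.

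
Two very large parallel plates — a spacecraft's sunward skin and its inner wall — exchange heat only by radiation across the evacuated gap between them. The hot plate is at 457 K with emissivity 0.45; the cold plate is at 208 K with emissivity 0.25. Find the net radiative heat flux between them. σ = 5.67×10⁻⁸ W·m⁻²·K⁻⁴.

For two infinite grey parallel plates, q = σ(T₁⁴ − T₂⁴)/(1/ε₁ + 1/ε₂ − 1).
T₁⁴ − T₂⁴ = 4.362×10¹⁰ − 1.872×10⁹ = 4.175×10¹⁰ K⁴.
1/ε₁ + 1/ε₂ − 1 = 2.222 + 4.000 − 1 = 5.222.
q = 5.67×10⁻⁸ × 4.175×10¹⁰ / 5.222.

q ≈ 453 W/m²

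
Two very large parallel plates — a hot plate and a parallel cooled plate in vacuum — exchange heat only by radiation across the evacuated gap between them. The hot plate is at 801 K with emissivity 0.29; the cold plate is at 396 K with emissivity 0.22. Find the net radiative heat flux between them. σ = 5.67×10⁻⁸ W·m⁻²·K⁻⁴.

For two infinite grey parallel plates, q = σ(T₁⁴ − T₂⁴)/(1/ε₁ + 1/ε₂ − 1).
T₁⁴ − T₂⁴ = 4.117×10¹¹ − 2.459×10¹⁰ = 3.871×10¹¹ K⁴.
1/ε₁ + 1/ε₂ − 1 = 3.448 + 4.545 − 1 = 6.994.
q = 5.67×10⁻⁸ × 3.871×10¹¹ / 6.994.

q ≈ 3140 W/m²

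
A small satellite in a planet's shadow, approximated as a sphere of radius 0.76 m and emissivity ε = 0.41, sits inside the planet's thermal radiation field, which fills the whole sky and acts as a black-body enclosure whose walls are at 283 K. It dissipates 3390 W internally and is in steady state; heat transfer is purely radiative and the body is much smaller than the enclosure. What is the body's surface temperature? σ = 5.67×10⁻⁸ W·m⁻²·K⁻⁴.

For a small grey body in a large enclosure, net radiated power = εσA(T⁴ − T_w⁴).
Steady state: P = εσA(T⁴ − T_w⁴) with A = 4πr² = 7.258 m².
T⁴ = P/(εσA) + T_w⁴ = 3390/(0.41·5.67×10⁻⁸·7.258) + (283)⁴
    = 2.009×10¹⁰ + 6.414×10⁹ = 2.650×10¹⁰ K⁴.

T ≈ 403 K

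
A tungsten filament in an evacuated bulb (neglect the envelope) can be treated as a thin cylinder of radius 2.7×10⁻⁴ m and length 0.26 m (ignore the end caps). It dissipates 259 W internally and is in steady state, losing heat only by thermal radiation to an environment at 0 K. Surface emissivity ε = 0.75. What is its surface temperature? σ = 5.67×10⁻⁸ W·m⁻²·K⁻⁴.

T ≈ 1930 K

Steady state: internal power = radiated power, P = εσA T⁴.
Radiating area A = 2πrL = 4.411×10⁻⁴ m².
T⁴ = P/(εσA) = 259/(0.75·5.67×10⁻⁸·4.411×10⁻⁴) = 1.381×10¹³ K⁴.
T = (1.381×10¹³)^(1/4).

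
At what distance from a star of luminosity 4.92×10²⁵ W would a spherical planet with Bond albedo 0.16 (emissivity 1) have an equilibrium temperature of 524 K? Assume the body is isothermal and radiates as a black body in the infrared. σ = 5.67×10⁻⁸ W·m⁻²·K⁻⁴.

For an isothermal black-emitting sphere, (1−a)S·πr² = σ·4πr²·T⁴ ⇒ S = 4σT⁴/(1−a).
S = 4·5.67×10⁻⁸·(524)⁴/0.840 = 20360 W/m².
Flux falls as S = L/(4πd²), so d = √(L/(4πS)) = √(4.92×10²⁵/(4π·20360)).

d ≈ 1.39×10¹⁰ m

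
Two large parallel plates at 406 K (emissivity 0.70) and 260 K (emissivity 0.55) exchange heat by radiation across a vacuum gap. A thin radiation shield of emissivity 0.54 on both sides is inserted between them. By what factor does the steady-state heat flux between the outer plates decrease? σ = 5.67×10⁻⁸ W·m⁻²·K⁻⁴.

factor ≈ 2.20

Without shield: q₀ = σΔ(T⁴)/(1/ε₁+1/ε₂−1) with denominator 2.247.
With shield the two gaps are in series; the resistances add: (1/ε₁+1/ε_s−1)+(1/ε_s+1/ε₂−1) = 2.280+2.670 = 4.950.
Heat-flux ratio q₀/q = 4.950/2.247.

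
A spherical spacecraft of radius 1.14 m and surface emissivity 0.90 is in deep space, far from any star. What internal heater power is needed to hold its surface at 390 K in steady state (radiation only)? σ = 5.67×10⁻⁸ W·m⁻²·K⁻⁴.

P = εσ·4πr²·T⁴.
4πr² = 16.33 m²; T⁴ = 2.313×10¹⁰ K⁴.
P = 0.90·5.67×10⁻⁸·16.33·2.313×10¹⁰.

P ≈ 19300 W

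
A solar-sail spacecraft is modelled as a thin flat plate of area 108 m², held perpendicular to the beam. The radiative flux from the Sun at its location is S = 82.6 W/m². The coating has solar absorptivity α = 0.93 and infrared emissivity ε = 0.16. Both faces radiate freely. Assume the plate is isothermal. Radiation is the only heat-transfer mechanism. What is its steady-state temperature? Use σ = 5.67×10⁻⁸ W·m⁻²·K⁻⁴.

T ≈ 255 K

At equilibrium, absorbed power = emitted power.
Absorbing cross-section = A = 108.0 m²; emitting surface = 2A = 216.0 m² (ratio 2).
αS·A_cross = εσ·A_surf·T⁴  ⇒  T⁴ = αS/(ε·2σ).
T⁴ = 0.930·82.6/(0.16·2·5.67×10⁻⁸) = 4.234×10⁹ K⁴.
T = (4.234×10⁹)^(1/4).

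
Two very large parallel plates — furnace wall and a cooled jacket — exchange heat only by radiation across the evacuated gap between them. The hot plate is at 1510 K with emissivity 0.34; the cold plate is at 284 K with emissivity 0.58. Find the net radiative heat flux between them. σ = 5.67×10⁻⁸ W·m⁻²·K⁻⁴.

q ≈ 80300 W/m²

For two infinite grey parallel plates, q = σ(T₁⁴ − T₂⁴)/(1/ε₁ + 1/ε₂ − 1).
T₁⁴ − T₂⁴ = 5.199×10¹² − 6.505×10⁹ = 5.192×10¹² K⁴.
1/ε₁ + 1/ε₂ − 1 = 2.941 + 1.724 − 1 = 3.665.
q = 5.67×10⁻⁸ × 5.192×10¹² / 3.665.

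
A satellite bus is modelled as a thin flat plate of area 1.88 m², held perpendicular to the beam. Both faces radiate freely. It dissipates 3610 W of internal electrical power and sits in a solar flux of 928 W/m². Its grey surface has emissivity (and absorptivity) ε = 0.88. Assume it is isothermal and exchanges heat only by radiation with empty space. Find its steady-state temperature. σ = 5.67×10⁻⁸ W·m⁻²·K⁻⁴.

At steady state, absorbed solar power + internal power = radiated power.
Absorbed: α·S·A_cross = 0.88·928·1.880 = 1535 W (cross-section A).
Total input = 1535 + 3610 = 5145 W.
Radiated: εσ·A_surf·T⁴ with A_surf = 2A = 3.760 m².
T⁴ = 5145/(0.88·5.67×10⁻⁸·3.760) = 2.743×10¹⁰ K⁴.

T ≈ 407 K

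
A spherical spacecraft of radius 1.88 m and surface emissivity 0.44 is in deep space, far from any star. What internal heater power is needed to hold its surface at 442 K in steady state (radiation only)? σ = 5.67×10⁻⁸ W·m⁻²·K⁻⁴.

P ≈ 42300 W

P = εσ·4πr²·T⁴.
4πr² = 44.41 m²; T⁴ = 3.817×10¹⁰ K⁴.
P = 0.44·5.67×10⁻⁸·44.41·3.817×10¹⁰.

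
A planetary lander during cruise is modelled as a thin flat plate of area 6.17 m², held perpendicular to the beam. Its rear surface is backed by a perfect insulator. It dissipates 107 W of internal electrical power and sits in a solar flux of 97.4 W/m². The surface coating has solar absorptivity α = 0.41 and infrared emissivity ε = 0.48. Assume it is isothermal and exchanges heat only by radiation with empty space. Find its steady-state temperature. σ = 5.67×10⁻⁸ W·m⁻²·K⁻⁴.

T ≈ 214 K

At steady state, absorbed solar power + internal power = radiated power.
Absorbed: α·S·A_cross = 0.41·97.4·6.170 = 246.4 W (cross-section A).
Total input = 246.4 + 107 = 353.4 W.
Radiated: εσ·A_surf·T⁴ with A_surf = A = 6.170 m².
T⁴ = 353.4/(0.48·5.67×10⁻⁸·6.170) = 2.104×10⁹ K⁴.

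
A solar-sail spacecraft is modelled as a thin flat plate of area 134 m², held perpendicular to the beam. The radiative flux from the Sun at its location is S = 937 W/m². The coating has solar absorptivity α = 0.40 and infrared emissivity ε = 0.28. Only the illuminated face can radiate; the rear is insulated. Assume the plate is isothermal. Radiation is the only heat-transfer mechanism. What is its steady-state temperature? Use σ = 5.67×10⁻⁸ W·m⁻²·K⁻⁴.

T ≈ 392 K

At equilibrium, absorbed power = emitted power.
Absorbing cross-section = A = 134.0 m²; emitting surface = A = 134.0 m² (ratio 1).
αS·A_cross = εσ·A_surf·T⁴  ⇒  T⁴ = αS/(ε·1σ).
T⁴ = 0.400·937/(0.28·1·5.67×10⁻⁸) = 2.361×10¹⁰ K⁴.
T = (2.361×10¹⁰)^(1/4).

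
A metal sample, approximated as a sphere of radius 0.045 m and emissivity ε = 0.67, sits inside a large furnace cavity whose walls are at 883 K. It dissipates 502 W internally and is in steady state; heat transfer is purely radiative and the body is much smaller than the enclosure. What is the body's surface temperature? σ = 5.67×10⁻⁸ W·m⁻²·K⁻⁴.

T ≈ 1030 K

For a small grey body in a large enclosure, net radiated power = εσA(T⁴ − T_w⁴).
Steady state: P = εσA(T⁴ − T_w⁴) with A = 4πr² = 0.02545 m².
T⁴ = P/(εσA) + T_w⁴ = 502/(0.67·5.67×10⁻⁸·0.02545) + (883)⁴
    = 5.193×10¹¹ + 6.079×10¹¹ = 1.127×10¹² K⁴.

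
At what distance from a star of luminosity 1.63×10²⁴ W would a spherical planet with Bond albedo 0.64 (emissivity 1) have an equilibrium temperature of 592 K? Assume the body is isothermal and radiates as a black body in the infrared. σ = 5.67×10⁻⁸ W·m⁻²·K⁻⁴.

For an isothermal black-emitting sphere, (1−a)S·πr² = σ·4πr²·T⁴ ⇒ S = 4σT⁴/(1−a).
S = 4·5.67×10⁻⁸·(592)⁴/0.360 = 77380 W/m².
Flux falls as S = L/(4πd²), so d = √(L/(4πS)) = √(1.63×10²⁴/(4π·77380)).

d ≈ 1.29×10⁹ m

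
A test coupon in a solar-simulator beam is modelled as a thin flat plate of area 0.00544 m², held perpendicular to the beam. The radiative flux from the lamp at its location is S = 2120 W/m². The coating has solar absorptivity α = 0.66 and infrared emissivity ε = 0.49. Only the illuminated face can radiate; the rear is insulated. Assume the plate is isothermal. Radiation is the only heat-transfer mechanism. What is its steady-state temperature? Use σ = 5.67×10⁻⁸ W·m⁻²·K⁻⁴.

T ≈ 474 K

At equilibrium, absorbed power = emitted power.
Absorbing cross-section = A = 0.005440 m²; emitting surface = A = 0.005440 m² (ratio 1).
αS·A_cross = εσ·A_surf·T⁴  ⇒  T⁴ = αS/(ε·1σ).
T⁴ = 0.660·2120/(0.49·1·5.67×10⁻⁸) = 5.036×10¹⁰ K⁴.
T = (5.036×10¹⁰)^(1/4).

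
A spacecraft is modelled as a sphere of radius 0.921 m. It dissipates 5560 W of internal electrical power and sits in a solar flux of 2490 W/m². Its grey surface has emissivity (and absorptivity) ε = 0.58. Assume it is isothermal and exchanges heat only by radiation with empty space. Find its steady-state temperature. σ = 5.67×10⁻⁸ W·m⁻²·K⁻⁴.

T ≈ 405 K

At steady state, absorbed solar power + internal power = radiated power.
Absorbed: α·S·A_cross = 0.58·2490·2.665 = 3849 W (cross-section πr²).
Total input = 3849 + 5560 = 9409 W.
Radiated: εσ·A_surf·T⁴ with A_surf = 4πr² = 10.66 m².
T⁴ = 9409/(0.58·5.67×10⁻⁸·10.66) = 2.684×10¹⁰ K⁴.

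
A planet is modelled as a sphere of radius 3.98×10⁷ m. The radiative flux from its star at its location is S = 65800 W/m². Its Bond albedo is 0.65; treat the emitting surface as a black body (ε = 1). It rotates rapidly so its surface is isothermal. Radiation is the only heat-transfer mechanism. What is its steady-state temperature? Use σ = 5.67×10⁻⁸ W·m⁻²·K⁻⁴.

At equilibrium, absorbed power = emitted power.
Absorbing cross-section = πr² = 4.976×10¹⁵ m²; emitting surface = 4πr² = 1.991×10¹⁶ m² (ratio 4).
(1−a)S·A_cross = εσ·A_surf·T⁴  ⇒  T⁴ = (1−a)S/(4σ).
T⁴ = 0.350·65800/(4·5.67×10⁻⁸) = 1.015×10¹¹ K⁴.
T = (1.015×10¹¹)^(1/4).

T ≈ 564 K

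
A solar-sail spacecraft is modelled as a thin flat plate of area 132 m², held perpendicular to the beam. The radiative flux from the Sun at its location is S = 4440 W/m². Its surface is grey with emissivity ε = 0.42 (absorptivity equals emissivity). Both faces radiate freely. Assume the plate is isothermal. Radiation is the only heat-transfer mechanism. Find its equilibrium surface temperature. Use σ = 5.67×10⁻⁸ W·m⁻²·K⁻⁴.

At equilibrium, absorbed power = emitted power.
Absorbing cross-section = A = 132.0 m²; emitting surface = 2A = 264.0 m² (ratio 2).
εS·A_cross = εσ·A_surf·T⁴  ⇒  T⁴ = S/(2σ)   (ε cancels).
T⁴ = 4440/(2·5.67×10⁻⁸) = 3.915×10¹⁰ K⁴.
T = (3.915×10¹⁰)^(1/4).

T ≈ 445 K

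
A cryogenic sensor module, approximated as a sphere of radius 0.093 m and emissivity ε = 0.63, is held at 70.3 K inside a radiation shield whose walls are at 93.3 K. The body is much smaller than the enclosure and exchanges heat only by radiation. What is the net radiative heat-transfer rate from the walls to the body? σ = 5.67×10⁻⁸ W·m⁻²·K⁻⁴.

For a small grey body in a large enclosure: P_net = εσA(T_body⁴ − T_wall⁴).
A = 4πr² = 0.1087 m²; T_body⁴ − T_wall⁴ = 2.442×10⁷ − 7.578×10⁷ = -5.135×10⁷ K⁴.
|P_net| = 0.63·5.67×10⁻⁸·0.1087·5.135×10⁷.

P_net ≈ 0.199 W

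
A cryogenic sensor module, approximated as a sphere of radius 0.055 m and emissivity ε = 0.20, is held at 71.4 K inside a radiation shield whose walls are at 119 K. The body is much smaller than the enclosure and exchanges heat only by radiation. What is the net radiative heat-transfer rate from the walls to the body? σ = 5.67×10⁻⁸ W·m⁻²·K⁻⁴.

P_net ≈ 0.0752 W

For a small grey body in a large enclosure: P_net = εσA(T_body⁴ − T_wall⁴).
A = 4πr² = 0.03801 m²; T_body⁴ − T_wall⁴ = 2.599×10⁷ − 2.005×10⁸ = -1.745×10⁸ K⁴.
|P_net| = 0.20·5.67×10⁻⁸·0.03801·1.745×10⁸.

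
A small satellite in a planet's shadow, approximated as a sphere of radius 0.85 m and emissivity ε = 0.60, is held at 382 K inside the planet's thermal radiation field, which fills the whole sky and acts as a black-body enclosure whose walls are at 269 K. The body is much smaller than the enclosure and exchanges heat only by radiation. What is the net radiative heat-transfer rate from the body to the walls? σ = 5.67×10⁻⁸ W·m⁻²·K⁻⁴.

P_net ≈ 4960 W

For a small grey body in a large enclosure: P_net = εσA(T_body⁴ − T_wall⁴).
A = 4πr² = 9.079 m²; T_body⁴ − T_wall⁴ = 2.129×10¹⁰ − 5.236×10⁹ = 1.606×10¹⁰ K⁴.
|P_net| = 0.60·5.67×10⁻⁸·9.079·1.606×10¹⁰.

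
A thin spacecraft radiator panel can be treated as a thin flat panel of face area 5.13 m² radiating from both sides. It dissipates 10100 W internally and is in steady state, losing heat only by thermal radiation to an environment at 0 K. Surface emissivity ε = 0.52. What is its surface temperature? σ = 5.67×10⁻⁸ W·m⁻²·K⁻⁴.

T ≈ 427 K

Steady state: internal power = radiated power, P = εσA T⁴.
Radiating area A = 2·5.13 = 10.26 m².
T⁴ = P/(εσA) = 10100/(0.52·5.67×10⁻⁸·10.26) = 3.339×10¹⁰ K⁴.
T = (3.339×10¹⁰)^(1/4).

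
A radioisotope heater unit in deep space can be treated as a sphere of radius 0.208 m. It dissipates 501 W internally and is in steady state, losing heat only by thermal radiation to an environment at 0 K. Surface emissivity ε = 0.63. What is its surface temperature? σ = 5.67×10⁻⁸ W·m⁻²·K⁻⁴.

T ≈ 401 K

Steady state: internal power = radiated power, P = εσA T⁴.
Radiating area A = 4πr² = 0.5437 m².
T⁴ = P/(εσA) = 501/(0.63·5.67×10⁻⁸·0.5437) = 2.580×10¹⁰ K⁴.
T = (2.580×10¹⁰)^(1/4).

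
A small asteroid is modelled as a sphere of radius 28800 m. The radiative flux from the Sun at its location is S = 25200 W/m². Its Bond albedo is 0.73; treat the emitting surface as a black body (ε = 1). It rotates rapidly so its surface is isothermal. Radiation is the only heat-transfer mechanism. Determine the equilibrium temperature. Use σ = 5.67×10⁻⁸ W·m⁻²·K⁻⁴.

T ≈ 416 K

At equilibrium, absorbed power = emitted power.
Absorbing cross-section = πr² = 2.606×10⁹ m²; emitting surface = 4πr² = 1.042×10¹⁰ m² (ratio 4).
(1−a)S·A_cross = εσ·A_surf·T⁴  ⇒  T⁴ = (1−a)S/(4σ).
T⁴ = 0.270·25200/(4·5.67×10⁻⁸) = 3.000×10¹⁰ K⁴.
T = (3.000×10¹⁰)^(1/4).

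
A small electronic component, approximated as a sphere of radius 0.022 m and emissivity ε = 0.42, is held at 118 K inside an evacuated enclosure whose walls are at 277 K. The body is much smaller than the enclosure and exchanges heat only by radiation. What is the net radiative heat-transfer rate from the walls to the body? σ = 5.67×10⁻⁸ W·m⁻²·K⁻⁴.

For a small grey body in a large enclosure: P_net = εσA(T_body⁴ − T_wall⁴).
A = 4πr² = 0.006082 m²; T_body⁴ − T_wall⁴ = 1.939×10⁸ − 5.887×10⁹ = -5.693×10⁹ K⁴.
|P_net| = 0.42·5.67×10⁻⁸·0.006082·5.693×10⁹.

P_net ≈ 0.825 W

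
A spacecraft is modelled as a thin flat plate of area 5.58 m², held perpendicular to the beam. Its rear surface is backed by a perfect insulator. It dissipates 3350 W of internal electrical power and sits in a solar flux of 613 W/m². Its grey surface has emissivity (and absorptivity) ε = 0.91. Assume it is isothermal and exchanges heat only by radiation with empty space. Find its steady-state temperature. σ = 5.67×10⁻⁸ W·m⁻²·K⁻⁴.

T ≈ 387 K

At steady state, absorbed solar power + internal power = radiated power.
Absorbed: α·S·A_cross = 0.91·613·5.580 = 3113 W (cross-section A).
Total input = 3113 + 3350 = 6463 W.
Radiated: εσ·A_surf·T⁴ with A_surf = A = 5.580 m².
T⁴ = 6463/(0.91·5.67×10⁻⁸·5.580) = 2.245×10¹⁰ K⁴.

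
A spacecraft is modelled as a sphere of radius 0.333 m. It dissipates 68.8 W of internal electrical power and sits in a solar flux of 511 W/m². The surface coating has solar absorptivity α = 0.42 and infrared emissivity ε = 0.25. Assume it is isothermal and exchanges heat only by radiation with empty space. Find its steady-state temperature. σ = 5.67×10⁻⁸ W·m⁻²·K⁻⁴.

At steady state, absorbed solar power + internal power = radiated power.
Absorbed: α·S·A_cross = 0.42·511·0.3484 = 74.77 W (cross-section πr²).
Total input = 74.77 + 68.8 = 143.6 W.
Radiated: εσ·A_surf·T⁴ with A_surf = 4πr² = 1.393 m².
T⁴ = 143.6/(0.25·5.67×10⁻⁸·1.393) = 7.268×10⁹ K⁴.

T ≈ 292 K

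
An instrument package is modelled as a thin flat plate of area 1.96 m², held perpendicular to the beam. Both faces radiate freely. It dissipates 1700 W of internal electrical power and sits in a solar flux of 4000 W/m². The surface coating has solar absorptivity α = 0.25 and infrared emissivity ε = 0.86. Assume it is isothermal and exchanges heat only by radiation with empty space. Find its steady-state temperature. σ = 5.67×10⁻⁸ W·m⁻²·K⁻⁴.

At steady state, absorbed solar power + internal power = radiated power.
Absorbed: α·S·A_cross = 0.25·4000·1.960 = 1960 W (cross-section A).
Total input = 1960 + 1700 = 3660 W.
Radiated: εσ·A_surf·T⁴ with A_surf = 2A = 3.920 m².
T⁴ = 3660/(0.86·5.67×10⁻⁸·3.920) = 1.915×10¹⁰ K⁴.

T ≈ 372 K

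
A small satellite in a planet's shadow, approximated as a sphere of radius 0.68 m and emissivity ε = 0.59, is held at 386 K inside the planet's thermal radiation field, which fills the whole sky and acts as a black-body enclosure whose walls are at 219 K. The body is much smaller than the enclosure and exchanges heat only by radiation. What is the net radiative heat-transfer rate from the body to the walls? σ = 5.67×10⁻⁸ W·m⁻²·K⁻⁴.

P_net ≈ 3870 W

For a small grey body in a large enclosure: P_net = εσA(T_body⁴ − T_wall⁴).
A = 4πr² = 5.811 m²; T_body⁴ − T_wall⁴ = 2.220×10¹⁰ − 2.300×10⁹ = 1.990×10¹⁰ K⁴.
|P_net| = 0.59·5.67×10⁻⁸·5.811·1.990×10¹⁰.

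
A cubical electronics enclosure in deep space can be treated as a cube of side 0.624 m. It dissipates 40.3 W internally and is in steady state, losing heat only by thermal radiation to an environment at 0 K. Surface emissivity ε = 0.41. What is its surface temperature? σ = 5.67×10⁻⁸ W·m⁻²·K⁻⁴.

Steady state: internal power = radiated power, P = εσA T⁴.
Radiating area A = 6L² = 2.336 m².
T⁴ = P/(εσA) = 40.3/(0.41·5.67×10⁻⁸·2.336) = 7.420×10⁸ K⁴.
T = (7.420×10⁸)^(1/4).

T ≈ 165 K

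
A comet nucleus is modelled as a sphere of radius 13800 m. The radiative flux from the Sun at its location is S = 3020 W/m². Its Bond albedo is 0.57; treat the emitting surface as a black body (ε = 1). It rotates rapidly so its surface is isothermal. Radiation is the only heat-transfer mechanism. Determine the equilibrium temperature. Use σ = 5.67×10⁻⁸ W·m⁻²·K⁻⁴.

At equilibrium, absorbed power = emitted power.
Absorbing cross-section = πr² = 5.983×10⁸ m²; emitting surface = 4πr² = 2.393×10⁹ m² (ratio 4).
(1−a)S·A_cross = εσ·A_surf·T⁴  ⇒  T⁴ = (1−a)S/(4σ).
T⁴ = 0.430·3020/(4·5.67×10⁻⁸) = 5.726×10⁹ K⁴.
T = (5.726×10⁹)^(1/4).

T ≈ 275 K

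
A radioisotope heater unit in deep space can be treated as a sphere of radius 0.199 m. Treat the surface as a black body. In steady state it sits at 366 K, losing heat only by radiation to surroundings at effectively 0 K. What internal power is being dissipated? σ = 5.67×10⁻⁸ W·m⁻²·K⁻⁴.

P ≈ 506 W

Steady state: P = εσA T⁴.
A = 4πr² = 0.4976 m²; T⁴ = (366)⁴ = 1.794×10¹⁰ K⁴.
P = 1.0 × 5.67×10⁻⁸ × 0.4976 × 1.794×10¹⁰.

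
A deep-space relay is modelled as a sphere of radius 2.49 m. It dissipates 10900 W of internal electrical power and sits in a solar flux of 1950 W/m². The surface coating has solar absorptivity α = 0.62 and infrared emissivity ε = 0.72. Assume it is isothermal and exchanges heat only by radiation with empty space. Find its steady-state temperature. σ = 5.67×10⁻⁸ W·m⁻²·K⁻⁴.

At steady state, absorbed solar power + internal power = radiated power.
Absorbed: α·S·A_cross = 0.62·1950·19.48 = 23550 W (cross-section πr²).
Total input = 23550 + 10900 = 34450 W.
Radiated: εσ·A_surf·T⁴ with A_surf = 4πr² = 77.91 m².
T⁴ = 34450/(0.72·5.67×10⁻⁸·77.91) = 1.083×10¹⁰ K⁴.

T ≈ 323 K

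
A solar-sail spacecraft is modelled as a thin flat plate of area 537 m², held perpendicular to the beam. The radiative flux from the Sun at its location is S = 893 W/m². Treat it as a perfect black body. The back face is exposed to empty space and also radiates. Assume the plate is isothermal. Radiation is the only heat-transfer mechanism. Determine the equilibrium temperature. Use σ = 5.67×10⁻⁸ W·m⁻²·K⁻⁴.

At equilibrium, absorbed power = emitted power.
Absorbing cross-section = A = 537.0 m²; emitting surface = 2A = 1074 m² (ratio 2).
S·A_cross = εσ·A_surf·T⁴  ⇒  T⁴ = S/(2σ).
T⁴ = 1.00·893/(2·5.67×10⁻⁸) = 7.875×10⁹ K⁴.
T = (7.875×10⁹)^(1/4).

T ≈ 298 K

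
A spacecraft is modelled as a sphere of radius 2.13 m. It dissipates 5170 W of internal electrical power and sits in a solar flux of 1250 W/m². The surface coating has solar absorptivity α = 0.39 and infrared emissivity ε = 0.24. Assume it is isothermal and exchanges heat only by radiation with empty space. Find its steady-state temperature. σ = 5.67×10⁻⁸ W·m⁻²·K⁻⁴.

T ≈ 354 K

At steady state, absorbed solar power + internal power = radiated power.
Absorbed: α·S·A_cross = 0.39·1250·14.25 = 6948 W (cross-section πr²).
Total input = 6948 + 5170 = 12120 W.
Radiated: εσ·A_surf·T⁴ with A_surf = 4πr² = 57.01 m².
T⁴ = 12120/(0.24·5.67×10⁻⁸·57.01) = 1.562×10¹⁰ K⁴.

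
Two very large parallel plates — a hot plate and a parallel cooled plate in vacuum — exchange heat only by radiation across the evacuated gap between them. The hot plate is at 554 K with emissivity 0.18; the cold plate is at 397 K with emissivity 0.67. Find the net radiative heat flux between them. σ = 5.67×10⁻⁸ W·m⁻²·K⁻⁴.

For two infinite grey parallel plates, q = σ(T₁⁴ − T₂⁴)/(1/ε₁ + 1/ε₂ − 1).
T₁⁴ − T₂⁴ = 9.420×10¹⁰ − 2.484×10¹⁰ = 6.936×10¹⁰ K⁴.
1/ε₁ + 1/ε₂ − 1 = 5.556 + 1.493 − 1 = 6.048.
q = 5.67×10⁻⁸ × 6.936×10¹⁰ / 6.048.

q ≈ 650 W/m²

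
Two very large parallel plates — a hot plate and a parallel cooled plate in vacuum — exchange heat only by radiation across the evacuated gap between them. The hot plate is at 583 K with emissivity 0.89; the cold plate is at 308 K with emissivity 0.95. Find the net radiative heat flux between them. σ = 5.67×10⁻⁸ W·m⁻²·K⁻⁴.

For two infinite grey parallel plates, q = σ(T₁⁴ − T₂⁴)/(1/ε₁ + 1/ε₂ − 1).
T₁⁴ − T₂⁴ = 1.155×10¹¹ − 8.999×10⁹ = 1.065×10¹¹ K⁴.
1/ε₁ + 1/ε₂ − 1 = 1.124 + 1.053 − 1 = 1.176.
q = 5.67×10⁻⁸ × 1.065×10¹¹ / 1.176.

q ≈ 5140 W/m²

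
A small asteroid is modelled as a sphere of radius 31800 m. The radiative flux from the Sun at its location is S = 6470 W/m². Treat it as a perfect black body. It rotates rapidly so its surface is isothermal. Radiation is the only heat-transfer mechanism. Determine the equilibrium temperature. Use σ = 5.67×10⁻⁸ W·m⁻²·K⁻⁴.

T ≈ 411 K

At equilibrium, absorbed power = emitted power.
Absorbing cross-section = πr² = 3.177×10⁹ m²; emitting surface = 4πr² = 1.271×10¹⁰ m² (ratio 4).
S·A_cross = εσ·A_surf·T⁴  ⇒  T⁴ = S/(4σ).
T⁴ = 1.00·6470/(4·5.67×10⁻⁸) = 2.853×10¹⁰ K⁴.
T = (2.853×10¹⁰)^(1/4).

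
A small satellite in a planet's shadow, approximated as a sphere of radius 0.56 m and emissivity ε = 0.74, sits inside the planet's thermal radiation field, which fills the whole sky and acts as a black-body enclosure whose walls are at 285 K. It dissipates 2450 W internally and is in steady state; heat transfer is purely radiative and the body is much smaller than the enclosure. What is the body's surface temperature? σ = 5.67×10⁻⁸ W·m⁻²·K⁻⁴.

For a small grey body in a large enclosure, net radiated power = εσA(T⁴ − T_w⁴).
Steady state: P = εσA(T⁴ − T_w⁴) with A = 4πr² = 3.941 m².
T⁴ = P/(εσA) + T_w⁴ = 2450/(0.74·5.67×10⁻⁸·3.941) + (285)⁴
    = 1.482×10¹⁰ + 6.598×10⁹ = 2.141×10¹⁰ K⁴.

T ≈ 383 K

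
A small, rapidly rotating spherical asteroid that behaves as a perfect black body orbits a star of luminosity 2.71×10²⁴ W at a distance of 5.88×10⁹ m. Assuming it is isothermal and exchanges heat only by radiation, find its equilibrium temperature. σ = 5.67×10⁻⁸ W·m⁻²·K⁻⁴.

T ≈ 407 K

First find the stellar flux at distance d: S = L/(4πd²) = 2.71×10²⁴/(4π·(5.88×10⁹)²) = 6237 W/m².
For an isothermal sphere, absorbed (1−a)S·πr² = emitted σ·4πr²·T⁴, so T⁴ = (1−a)S/(4σ).
T⁴ = 1.00·6237/(4·5.67×10⁻⁸) = 2.750×10¹⁰ K⁴.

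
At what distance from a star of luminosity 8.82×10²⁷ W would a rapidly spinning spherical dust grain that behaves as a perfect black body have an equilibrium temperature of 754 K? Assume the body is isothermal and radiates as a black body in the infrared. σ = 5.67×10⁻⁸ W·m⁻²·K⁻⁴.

For an isothermal black-emitting sphere, (1−a)S·πr² = σ·4πr²·T⁴ ⇒ S = 4σT⁴/(1−a).
S = 4·5.67×10⁻⁸·(754)⁴/1.00 = 73300 W/m².
Flux falls as S = L/(4πd²), so d = √(L/(4πS)) = √(8.82×10²⁷/(4π·73300)).

d ≈ 9.79×10¹⁰ m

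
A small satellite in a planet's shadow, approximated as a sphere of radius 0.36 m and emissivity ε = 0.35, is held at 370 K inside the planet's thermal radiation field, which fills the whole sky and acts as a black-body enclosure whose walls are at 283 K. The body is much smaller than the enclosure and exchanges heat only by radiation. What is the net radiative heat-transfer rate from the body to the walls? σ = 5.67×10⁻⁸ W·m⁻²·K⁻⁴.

P_net ≈ 398 W

For a small grey body in a large enclosure: P_net = εσA(T_body⁴ − T_wall⁴).
A = 4πr² = 1.629 m²; T_body⁴ − T_wall⁴ = 1.874×10¹⁰ − 6.414×10⁹ = 1.233×10¹⁰ K⁴.
|P_net| = 0.35·5.67×10⁻⁸·1.629·1.233×10¹⁰.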